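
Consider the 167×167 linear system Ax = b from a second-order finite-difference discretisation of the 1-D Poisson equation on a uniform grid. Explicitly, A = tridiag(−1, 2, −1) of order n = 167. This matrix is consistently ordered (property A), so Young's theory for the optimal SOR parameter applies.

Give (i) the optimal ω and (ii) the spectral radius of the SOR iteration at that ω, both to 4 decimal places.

With n=167, ρ(Jacobi) = cos(π/168) = 0.9998.
root = sin(π/168) = 0.01870  (since 1−cos² = sin²).
[ω*] 2 ÷ (1 + 0.01870) = 2 ÷ 1.01870 = 1.9633.
ρ_SOR = ω* − 1 ≈ 0.9633.

ω* = 1.9633, ρ_SOR = 0.9633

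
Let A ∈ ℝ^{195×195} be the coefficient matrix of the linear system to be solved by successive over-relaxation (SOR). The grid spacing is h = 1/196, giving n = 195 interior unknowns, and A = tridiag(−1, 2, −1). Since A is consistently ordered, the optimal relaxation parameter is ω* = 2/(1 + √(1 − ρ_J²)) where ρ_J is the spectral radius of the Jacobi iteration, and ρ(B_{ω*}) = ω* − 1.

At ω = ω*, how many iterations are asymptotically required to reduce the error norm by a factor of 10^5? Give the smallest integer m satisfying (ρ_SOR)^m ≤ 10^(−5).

½·tridiag(1,0,1) at n=195: λ_k = cos(kπ/196); max |λ| at k=1 ⇒ ρ_J = cos(π/196) ≈ 0.9998715.
1 − cos²(π/196) = sin²(π/196) ⇒ √(1−ρ_J²) = sin(π/196) = 0.0160278.
Young: ω* = 2/(1+√(1−ρ_J²)) = 2/(1+0.0160278) = 2/1.0160278 = 1.9684501.
ρ_SOR = ω* − 1 ≈ 0.9684501.
Need (0.9684501)^m ≤ 10^(−5): m ≥ 5·ln10/|ln 0.9684501| = 11.5129/0.0320583 = 359.124 ⇒ m = 360.

m = 360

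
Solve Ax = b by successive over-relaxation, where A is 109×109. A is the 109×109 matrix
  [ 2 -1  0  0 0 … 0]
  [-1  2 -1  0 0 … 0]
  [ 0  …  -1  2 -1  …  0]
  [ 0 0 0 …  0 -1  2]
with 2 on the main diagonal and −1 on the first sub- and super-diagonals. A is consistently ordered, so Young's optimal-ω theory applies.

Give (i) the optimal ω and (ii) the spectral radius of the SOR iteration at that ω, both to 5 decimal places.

ω* = 1.94447, ρ_SOR = 0.94447

spectrum of D⁻¹(L+U) = {cos(kπ/110) : 1≤k≤109}; ρ_J = cos(π/110) = 0.99959.
√(1−ρ_J²) = |sin(π/110)| = 0.028556
ω* = 2/(1 + 0.028556) = 2/1.028556 = 1.94447.
ρ_SOR = ω* − 1 = 1.94447 − 1 = 0.94447.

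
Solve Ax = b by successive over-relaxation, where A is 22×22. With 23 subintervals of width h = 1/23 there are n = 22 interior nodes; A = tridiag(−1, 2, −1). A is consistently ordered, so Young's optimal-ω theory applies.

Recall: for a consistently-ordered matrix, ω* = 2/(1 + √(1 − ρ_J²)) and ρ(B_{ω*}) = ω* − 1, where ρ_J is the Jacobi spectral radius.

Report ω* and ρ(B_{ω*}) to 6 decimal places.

ω* = 1.760305, ρ_SOR = 0.760305

B_J for the 22×22 system has eigenvalues cos(kπ/23); ρ_J = cos(π/23) = 0.990686.
√(1 − cos²(π/23)) = sin(π/23) ≈ 0.1361666.
ω* = 2 / (1 + 0.1361666) = 2 / 1.1361666 ≈ 1.760305.
ρ_SOR = ω* − 1 = 1.760305 − 1 = 0.760305.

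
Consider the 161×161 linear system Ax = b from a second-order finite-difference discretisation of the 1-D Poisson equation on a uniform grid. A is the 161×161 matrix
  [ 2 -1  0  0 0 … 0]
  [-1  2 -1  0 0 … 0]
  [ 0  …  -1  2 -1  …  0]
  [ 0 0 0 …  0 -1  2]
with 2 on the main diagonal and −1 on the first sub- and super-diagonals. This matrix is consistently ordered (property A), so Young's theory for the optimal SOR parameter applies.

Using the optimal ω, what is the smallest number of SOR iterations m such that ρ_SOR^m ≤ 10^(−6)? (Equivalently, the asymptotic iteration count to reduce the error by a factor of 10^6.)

[ρ_J] n=161: ρ(B_J) = cos(π/(n+1)) = cos(π/162) = 0.9998120.
√(1 − cos²(π/162)) = sin(π/162) ≈ 0.0193913.
ω* = 2/(1+0.0193913) = 1.9619551
ρ_SOR = ω* − 1 ≈ 0.9619551.
Need (0.9619551)^m ≤ 10^(−6): m ≥ 6·ln10/|ln 0.9619551| = 13.8155/0.0387875 = 356.184 ⇒ m = 357.

m = 357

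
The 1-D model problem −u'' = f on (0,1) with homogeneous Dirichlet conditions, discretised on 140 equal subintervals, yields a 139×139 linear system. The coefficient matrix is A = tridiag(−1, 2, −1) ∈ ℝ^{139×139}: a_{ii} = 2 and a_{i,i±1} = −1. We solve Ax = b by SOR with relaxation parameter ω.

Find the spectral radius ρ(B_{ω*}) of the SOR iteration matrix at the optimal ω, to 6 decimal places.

ρ_SOR = 0.956109

½·tridiag(1,0,1) at n=139: λ_k = cos(kπ/140); max |λ| at k=1 ⇒ ρ_J = cos(π/140) ≈ 0.999748.
√(1 − cos²(π/140)) = sin(π/140) ≈ 0.0224381.
ω* = 2/(1+0.0224381) = 1.956109
ρ_SOR = ω* − 1 = 1.956109 − 1 = 0.956109.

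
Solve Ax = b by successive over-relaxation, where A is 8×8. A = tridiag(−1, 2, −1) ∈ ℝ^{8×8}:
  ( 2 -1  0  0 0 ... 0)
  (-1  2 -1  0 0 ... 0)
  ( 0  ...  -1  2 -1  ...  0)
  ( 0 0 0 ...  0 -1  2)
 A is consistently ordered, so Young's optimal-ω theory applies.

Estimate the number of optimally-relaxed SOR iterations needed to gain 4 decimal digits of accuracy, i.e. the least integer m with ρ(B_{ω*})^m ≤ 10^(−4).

m = 13

[ρ_J] n=8: ρ(B_J) = cos(π/(n+1)) = cos(π/9) = 0.9396926.
1 − cos²(π/9) = sin²(π/9) ⇒ √(1−ρ_J²) = sin(π/9) = 0.3420201.
Young: ω* = 2/(1+√(1−ρ_J²)) = 2/(1+0.3420201) = 2/1.3420201 = 1.4902906.
ρ_SOR = ω* − 1 ≈ 0.4902906.
For 4 digits: m = 4·ln10 / (−ln 0.4902906) = 9.21034/0.712757 = 12.922; round up → m = 13.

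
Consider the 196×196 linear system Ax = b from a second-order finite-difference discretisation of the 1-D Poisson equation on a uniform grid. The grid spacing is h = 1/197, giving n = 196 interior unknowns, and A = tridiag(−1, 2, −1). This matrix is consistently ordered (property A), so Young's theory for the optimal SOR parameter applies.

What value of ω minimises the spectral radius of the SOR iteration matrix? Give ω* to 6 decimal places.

n=196: λ(B_J) = 1 − λ(A)/2 = cos(kπ/197); k=1 gives ρ_J = 0.999873.
root = sin(π/197) = 0.0159465  (since 1−cos² = sin²).
Young: ω* = 2/(1+√(1−ρ_J²)) = 2/(1+0.0159465) = 2/1.0159465 = 1.968608.
ρ_SOR = ω* − 1 = 1.968608 − 1 = 0.968608.

ω* = 1.968608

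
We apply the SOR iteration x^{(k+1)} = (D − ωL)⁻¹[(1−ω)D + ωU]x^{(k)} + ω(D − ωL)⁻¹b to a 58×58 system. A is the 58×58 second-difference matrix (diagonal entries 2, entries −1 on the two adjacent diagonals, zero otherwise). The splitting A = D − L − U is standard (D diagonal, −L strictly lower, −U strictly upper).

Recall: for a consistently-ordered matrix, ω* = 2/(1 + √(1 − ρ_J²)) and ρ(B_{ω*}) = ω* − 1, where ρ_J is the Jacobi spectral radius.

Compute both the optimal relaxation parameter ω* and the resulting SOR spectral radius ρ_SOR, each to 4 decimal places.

ω* = 1.8989, ρ_SOR = 0.8989

ρ_J = max_k |cos(kπ/59)| = cos(π/59) = 0.9986
√(1−ρ_J²) = |sin(π/59)| = 0.05322
ω* = 2 / (1 + 0.05322) = 2 / 1.05322 ≈ 1.8989.
and ρ(B_{ω*}) = 1.8989 − 1 = 0.8989.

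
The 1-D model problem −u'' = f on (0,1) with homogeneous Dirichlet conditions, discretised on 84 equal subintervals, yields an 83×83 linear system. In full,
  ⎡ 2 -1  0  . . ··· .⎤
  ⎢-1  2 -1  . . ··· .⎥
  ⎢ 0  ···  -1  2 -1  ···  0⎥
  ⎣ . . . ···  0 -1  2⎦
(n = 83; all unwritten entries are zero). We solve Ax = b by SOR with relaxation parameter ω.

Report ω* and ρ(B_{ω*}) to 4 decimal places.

B_J for the 83×83 system has eigenvalues cos(kπ/84); ρ_J = cos(π/84) = 0.9993.
√(1−ρ_J²) simplifies to sin(π/84) = 0.03739.
ω* = 2 / (1 + 0.03739) = 2 / 1.03739 ≈ 1.9279.
[ρ_SOR] ω* − 1 = 0.9279.

ω* = 1.9279, ρ_SOR = 0.9279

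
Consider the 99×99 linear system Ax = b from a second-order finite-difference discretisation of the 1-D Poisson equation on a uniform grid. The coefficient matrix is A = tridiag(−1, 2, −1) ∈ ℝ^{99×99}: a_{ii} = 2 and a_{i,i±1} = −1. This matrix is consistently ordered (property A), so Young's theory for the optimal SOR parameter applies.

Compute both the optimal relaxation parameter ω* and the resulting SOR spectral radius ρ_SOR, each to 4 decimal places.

n=99: λ(B_J) = 1 − λ(A)/2 = cos(kπ/100); k=1 gives ρ_J = 0.9995.
√(1−ρ_J²) simplifies to sin(π/100) = 0.03141.
ω* = 2 / (1 + 0.03141) = 2 / 1.03141 ≈ 1.9391.
At ω = 1.9391 every |λ(B_ω)| = ω−1, so ρ_SOR = 0.9391.

ω* = 1.9391, ρ_SOR = 0.9391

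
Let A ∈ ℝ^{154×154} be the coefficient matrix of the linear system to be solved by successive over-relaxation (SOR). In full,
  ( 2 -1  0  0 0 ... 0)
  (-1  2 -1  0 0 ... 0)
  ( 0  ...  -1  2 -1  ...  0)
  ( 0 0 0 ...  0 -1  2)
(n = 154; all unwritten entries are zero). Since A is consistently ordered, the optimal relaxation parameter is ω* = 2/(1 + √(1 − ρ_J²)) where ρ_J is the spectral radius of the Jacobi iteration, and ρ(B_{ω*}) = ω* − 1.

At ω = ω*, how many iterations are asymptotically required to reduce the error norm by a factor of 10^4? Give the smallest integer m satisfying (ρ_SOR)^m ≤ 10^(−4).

½·tridiag(1,0,1) at n=154: λ_k = cos(kπ/155); max |λ| at k=1 ⇒ ρ_J = cos(π/155) ≈ 0.9997946.
√(1 − cos²(π/155)) = sin(π/155) ≈ 0.0202670.
So ω* = 2/1.0202670 = 1.9602712 (Young).
[ρ_SOR] ω* − 1 = 0.9602712.
For 4 digits: m = 4·ln10 / (−ln 0.9602712) = 9.21034/0.0405395 = 227.194; round up → m = 228.

m = 228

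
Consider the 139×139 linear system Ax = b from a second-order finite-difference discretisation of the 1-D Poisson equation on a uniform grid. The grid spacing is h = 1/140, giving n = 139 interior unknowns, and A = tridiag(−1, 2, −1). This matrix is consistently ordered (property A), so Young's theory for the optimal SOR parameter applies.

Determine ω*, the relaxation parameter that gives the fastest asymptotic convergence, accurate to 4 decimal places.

ω* = 1.9561

ρ_J = max_k |cos(kπ/140)| = cos(π/140) = 0.9997
√(1 − cos²(π/140)) = sin(π/140) ≈ 0.02244.
[ω*] 2 ÷ (1 + 0.02244) = 2 ÷ 1.02244 = 1.9561.
At ω = 1.9561 every |λ(B_ω)| = ω−1, so ρ_SOR = 0.9561.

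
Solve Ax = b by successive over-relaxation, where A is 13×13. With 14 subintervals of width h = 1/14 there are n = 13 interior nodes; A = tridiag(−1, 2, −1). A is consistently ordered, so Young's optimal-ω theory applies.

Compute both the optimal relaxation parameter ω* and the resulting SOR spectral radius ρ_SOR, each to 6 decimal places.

[ρ_J] n=13: ρ(B_J) = cos(π/(n+1)) = cos(π/14) = 0.974928.
root = sin(π/14) = 0.2225209  (since 1−cos² = sin²).
ω* = 2/(1 + 0.2225209) = 2/1.2225209 = 1.635964.
Hence ρ(B_{ω*}) = 1.635964 − 1 = 0.635964.

ω* = 1.635964, ρ_SOR = 0.635964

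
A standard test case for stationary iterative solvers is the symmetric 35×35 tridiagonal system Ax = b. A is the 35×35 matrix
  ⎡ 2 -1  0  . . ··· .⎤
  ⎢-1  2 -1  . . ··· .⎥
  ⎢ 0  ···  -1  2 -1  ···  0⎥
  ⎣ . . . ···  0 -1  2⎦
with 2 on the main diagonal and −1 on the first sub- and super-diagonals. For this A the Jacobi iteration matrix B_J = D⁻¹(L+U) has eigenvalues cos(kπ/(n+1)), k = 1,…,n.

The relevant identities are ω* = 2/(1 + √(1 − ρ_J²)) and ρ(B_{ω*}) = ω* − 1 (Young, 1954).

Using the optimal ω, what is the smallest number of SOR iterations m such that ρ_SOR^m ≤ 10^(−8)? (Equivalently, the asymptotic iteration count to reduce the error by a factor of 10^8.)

m = 106

With n=35, ρ(Jacobi) = cos(π/36) = 0.9961947.
1 − cos²(π/36) = sin²(π/36) ⇒ √(1−ρ_J²) = sin(π/36) = 0.0871557.
ω* = 2/(1 + 0.0871557) = 2/1.0871557 = 1.8396629.
Hence ρ(B_{ω*}) = 1.8396629 − 1 = 0.8396629.
(0.8396629)^m ≤ 10^{−8}  ⇒  m·ln(0.8396629) ≤ −8·ln10  ⇒  m ≥ 105.409  ⇒  m = 106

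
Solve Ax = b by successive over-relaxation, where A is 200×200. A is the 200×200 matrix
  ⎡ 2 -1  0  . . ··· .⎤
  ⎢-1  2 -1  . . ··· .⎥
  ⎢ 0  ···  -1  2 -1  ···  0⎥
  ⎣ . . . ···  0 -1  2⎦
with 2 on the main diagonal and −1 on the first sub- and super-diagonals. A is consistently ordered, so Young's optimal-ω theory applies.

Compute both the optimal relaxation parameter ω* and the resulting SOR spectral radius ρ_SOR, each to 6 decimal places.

ω* = 1.969223, ρ_SOR = 0.969223

spectrum of D⁻¹(L+U) = {cos(kπ/201) : 1≤k≤200}; ρ_J = cos(π/201) = 0.999878.
root = sin(π/201) = 0.0156292  (since 1−cos² = sin²).
ω* = 2 / (1 + 0.0156292) = 2 / 1.0156292 ≈ 1.969223.
ρ(B_{ω*}) = ω*−1 = 0.969223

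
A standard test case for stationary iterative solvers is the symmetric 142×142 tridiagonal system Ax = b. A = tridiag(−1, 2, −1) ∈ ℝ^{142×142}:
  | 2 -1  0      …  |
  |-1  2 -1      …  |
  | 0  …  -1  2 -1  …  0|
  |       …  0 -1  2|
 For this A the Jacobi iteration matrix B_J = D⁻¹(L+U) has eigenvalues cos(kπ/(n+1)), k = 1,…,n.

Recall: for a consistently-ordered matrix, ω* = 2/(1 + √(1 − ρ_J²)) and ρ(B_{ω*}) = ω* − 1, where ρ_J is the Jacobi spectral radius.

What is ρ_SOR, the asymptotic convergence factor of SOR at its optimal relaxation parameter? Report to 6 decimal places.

ρ_SOR = 0.957010

[ρ_J] n=142: ρ(B_J) = cos(π/(n+1)) = cos(π/143) = 0.999759.
√(1 − cos²(π/143)) = sin(π/143) ≈ 0.0219674.
ω* = 2 / (1 + 0.0219674) = 2 / 1.0219674 ≈ 1.957010.
ρ(B_{ω*}) = ω*−1 = 0.957010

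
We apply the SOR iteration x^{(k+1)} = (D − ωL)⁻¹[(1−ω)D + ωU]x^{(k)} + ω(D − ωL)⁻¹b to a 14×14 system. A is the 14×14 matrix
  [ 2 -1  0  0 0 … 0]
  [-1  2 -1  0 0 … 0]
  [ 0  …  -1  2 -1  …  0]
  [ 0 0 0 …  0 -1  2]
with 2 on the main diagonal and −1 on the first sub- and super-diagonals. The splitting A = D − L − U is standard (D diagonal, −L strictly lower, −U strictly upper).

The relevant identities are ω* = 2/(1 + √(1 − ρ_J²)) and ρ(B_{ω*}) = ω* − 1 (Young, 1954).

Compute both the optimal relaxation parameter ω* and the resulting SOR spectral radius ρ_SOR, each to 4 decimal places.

ω* = 1.6558, ρ_SOR = 0.6558

spectrum of D⁻¹(L+U) = {cos(kπ/15) : 1≤k≤14}; ρ_J = cos(π/15) = 0.9781.
√(1 − cos²(π/15)) = sin(π/15) ≈ 0.20791.
ω* = 2 / (1 + 0.20791) = 2 / 1.20791 ≈ 1.6558.
ρ_SOR = ω* − 1 = 1.6558 − 1 = 0.6558.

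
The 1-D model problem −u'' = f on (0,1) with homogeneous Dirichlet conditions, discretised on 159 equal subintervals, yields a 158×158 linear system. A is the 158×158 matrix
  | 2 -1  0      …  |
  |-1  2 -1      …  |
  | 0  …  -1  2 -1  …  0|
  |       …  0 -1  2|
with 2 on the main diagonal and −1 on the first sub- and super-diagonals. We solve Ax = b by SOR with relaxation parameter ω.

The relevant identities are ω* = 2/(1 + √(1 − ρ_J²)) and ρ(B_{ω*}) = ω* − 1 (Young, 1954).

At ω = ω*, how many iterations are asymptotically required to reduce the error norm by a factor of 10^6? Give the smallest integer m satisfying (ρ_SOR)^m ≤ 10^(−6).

m = 350

B_J for the 158×158 system has eigenvalues cos(kπ/159); ρ_J = cos(π/159) = 0.9998048.
√(1 − cos²(π/159)) = sin(π/159) ≈ 0.0197572.
ω* = 2/(1 + 0.0197572) = 2/1.0197572 = 1.9612512.
Hence ρ(B_{ω*}) = 1.9612512 − 1 = 0.9612512.
6·ln10 = 13.8155; −ln(0.9612512) = 0.0395195; m = ⌈13.8155/0.0395195⌉ = ⌈349.587⌉ = 350.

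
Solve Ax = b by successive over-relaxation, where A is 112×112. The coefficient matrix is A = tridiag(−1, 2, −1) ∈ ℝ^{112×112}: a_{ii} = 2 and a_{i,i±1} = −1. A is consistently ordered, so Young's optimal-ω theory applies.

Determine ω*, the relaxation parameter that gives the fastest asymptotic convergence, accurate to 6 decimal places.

ω* = 1.945907

With n=112, ρ(Jacobi) = cos(π/113) = 0.999614.
√(1 − cos²(π/113)) = sin(π/113) ≈ 0.0277981.
ω* = 2 / (1 + 0.0277981) = 2 / 1.0277981 ≈ 1.945907.
At ω = 1.945907 every |λ(B_ω)| = ω−1, so ρ_SOR = 0.945907.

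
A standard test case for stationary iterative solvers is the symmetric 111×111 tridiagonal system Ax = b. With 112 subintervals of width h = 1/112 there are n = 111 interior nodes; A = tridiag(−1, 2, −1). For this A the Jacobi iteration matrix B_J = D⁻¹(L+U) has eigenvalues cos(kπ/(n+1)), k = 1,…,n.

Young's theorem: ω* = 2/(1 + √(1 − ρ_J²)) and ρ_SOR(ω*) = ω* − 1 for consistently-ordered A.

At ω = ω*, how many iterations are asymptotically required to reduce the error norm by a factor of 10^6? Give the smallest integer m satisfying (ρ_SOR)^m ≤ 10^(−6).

B_J for the 111×111 system has eigenvalues cos(kπ/112); ρ_J = cos(π/112) = 0.9996066.
1 − cos²(π/112) = sin²(π/112) ⇒ √(1−ρ_J²) = sin(π/112) = 0.0280463.
[ω*] 2 ÷ (1 + 0.0280463) = 2 ÷ 1.0280463 = 1.9454377.
ρ(B_{ω*}) = ω*−1 = 0.9454377
m ≥ 6·ln10 / (−ln 0.9454377) = 246.234; smallest integer m = 247.

m = 247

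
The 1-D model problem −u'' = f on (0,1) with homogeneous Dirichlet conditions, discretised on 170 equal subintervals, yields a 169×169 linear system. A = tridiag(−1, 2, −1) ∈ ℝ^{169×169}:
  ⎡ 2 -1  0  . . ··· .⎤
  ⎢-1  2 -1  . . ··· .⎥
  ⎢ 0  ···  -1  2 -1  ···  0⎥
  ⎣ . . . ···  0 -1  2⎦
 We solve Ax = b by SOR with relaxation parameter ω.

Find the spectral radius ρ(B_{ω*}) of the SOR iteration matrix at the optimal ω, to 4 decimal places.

ρ_SOR = 0.9637

[ρ_J] n=169: ρ(B_J) = cos(π/(n+1)) = cos(π/170) = 0.9998.
√(1 − cos²(π/170)) = sin(π/170) ≈ 0.01848.
ω* = 2/(1 + 0.01848) = 2/1.01848 = 1.9637.
[ρ_SOR] ω* − 1 = 0.9637.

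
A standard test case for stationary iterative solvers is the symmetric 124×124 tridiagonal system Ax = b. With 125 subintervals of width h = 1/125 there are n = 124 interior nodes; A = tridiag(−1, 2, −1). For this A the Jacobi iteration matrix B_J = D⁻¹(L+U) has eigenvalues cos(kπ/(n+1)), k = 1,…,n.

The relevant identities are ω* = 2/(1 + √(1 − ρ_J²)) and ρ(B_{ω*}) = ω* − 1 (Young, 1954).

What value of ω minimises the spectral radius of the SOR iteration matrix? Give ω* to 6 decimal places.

½·tridiag(1,0,1) at n=124: λ_k = cos(kπ/125); max |λ| at k=1 ⇒ ρ_J = cos(π/125) ≈ 0.999684.
√(1−ρ_J²) = |sin(π/125)| = 0.0251301
ω* = 2 / (1 + 0.0251301) = 2 / 1.0251301 ≈ 1.950972.
Hence ρ(B_{ω*}) = 1.950972 − 1 = 0.950972.

ω* = 1.950972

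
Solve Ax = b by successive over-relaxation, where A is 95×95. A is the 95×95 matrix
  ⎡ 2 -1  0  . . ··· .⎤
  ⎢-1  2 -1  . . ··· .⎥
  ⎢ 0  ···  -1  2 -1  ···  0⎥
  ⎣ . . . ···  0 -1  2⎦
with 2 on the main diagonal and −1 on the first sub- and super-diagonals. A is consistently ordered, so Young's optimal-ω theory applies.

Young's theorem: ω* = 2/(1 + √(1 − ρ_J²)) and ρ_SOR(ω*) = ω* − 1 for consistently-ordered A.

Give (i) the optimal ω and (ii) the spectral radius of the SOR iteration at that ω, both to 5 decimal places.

ω* = 1.93664, ρ_SOR = 0.93664

[ρ_J] n=95: ρ(B_J) = cos(π/(n+1)) = cos(π/96) = 0.99946.
root = sin(π/96) = 0.032719  (since 1−cos² = sin²).
ω* = 2/(1 + 0.032719) = 2/1.032719 = 1.93664.
[ρ_SOR] ω* − 1 = 0.93664.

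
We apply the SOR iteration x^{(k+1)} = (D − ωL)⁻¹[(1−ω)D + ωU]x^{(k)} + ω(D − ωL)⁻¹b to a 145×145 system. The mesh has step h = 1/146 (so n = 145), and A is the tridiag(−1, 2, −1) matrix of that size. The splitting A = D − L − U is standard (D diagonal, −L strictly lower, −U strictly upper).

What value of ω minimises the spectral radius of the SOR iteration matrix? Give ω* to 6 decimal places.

n=145: λ(B_J) = 1 − λ(A)/2 = cos(kπ/146); k=1 gives ρ_J = 0.999769.
1 − cos²(π/146) = sin²(π/146) ⇒ √(1−ρ_J²) = sin(π/146) = 0.0215161.
Then 2/(1+√(1−ρ_J²)) = 2/(1+0.0215161); ω* = 2/1.0215161 = 1.957874.
ρ_SOR = ω* − 1 ≈ 0.957874.

ω* = 1.957874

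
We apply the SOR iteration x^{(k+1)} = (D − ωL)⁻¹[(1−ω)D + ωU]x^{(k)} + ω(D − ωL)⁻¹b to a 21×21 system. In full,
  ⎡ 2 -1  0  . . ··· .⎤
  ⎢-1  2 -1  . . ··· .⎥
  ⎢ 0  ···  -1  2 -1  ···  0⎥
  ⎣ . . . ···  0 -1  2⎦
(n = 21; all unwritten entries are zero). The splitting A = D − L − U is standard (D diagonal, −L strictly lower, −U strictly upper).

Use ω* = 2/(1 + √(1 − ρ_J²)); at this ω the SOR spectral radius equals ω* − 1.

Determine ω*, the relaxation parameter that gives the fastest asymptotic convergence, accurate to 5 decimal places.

ω* = 1.75083

½·tridiag(1,0,1) at n=21: λ_k = cos(kπ/22); max |λ| at k=1 ⇒ ρ_J = cos(π/22) ≈ 0.98982.
root = sin(π/22) = 0.142315  (since 1−cos² = sin²).
[ω*] 2 ÷ (1 + 0.142315) = 2 ÷ 1.142315 = 1.75083.
At ω = 1.75083 every |λ(B_ω)| = ω−1, so ρ_SOR = 0.75083.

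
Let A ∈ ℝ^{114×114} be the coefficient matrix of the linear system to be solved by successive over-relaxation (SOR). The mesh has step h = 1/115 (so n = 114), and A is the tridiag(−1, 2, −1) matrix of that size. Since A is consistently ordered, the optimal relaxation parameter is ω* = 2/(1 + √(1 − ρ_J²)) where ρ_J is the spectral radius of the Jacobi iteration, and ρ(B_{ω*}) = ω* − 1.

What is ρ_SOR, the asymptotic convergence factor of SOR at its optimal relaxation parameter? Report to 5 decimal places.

With n=114, ρ(Jacobi) = cos(π/115) = 0.99963.
√(1 − cos²(π/115)) = sin(π/115) ≈ 0.027315.
So ω* = 2/1.027315 = 1.94682 (Young).
[ρ_SOR] ω* − 1 = 0.94682.

ρ_SOR = 0.94682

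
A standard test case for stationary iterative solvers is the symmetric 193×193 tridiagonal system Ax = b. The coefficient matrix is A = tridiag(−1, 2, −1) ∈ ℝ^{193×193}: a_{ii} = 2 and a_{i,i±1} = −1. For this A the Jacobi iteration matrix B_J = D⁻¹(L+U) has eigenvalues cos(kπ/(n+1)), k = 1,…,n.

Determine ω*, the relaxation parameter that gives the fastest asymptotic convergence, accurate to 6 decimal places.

½·tridiag(1,0,1) at n=193: λ_k = cos(kπ/194); max |λ| at k=1 ⇒ ρ_J = cos(π/194) ≈ 0.999869.
√(1−ρ_J²) = |sin(π/194)| = 0.0161931
ω* = 2 / (1 + 0.0161931) = 2 / 1.0161931 ≈ 1.968130.
Hence ρ(B_{ω*}) = 1.968130 − 1 = 0.968130.

ω* = 1.968130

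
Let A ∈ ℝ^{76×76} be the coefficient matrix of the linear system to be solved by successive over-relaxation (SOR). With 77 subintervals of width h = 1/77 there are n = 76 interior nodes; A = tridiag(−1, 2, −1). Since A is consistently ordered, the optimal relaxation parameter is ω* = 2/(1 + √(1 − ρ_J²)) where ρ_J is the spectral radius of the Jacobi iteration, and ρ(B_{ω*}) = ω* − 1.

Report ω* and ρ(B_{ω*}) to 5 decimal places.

B_J for the 76×76 system has eigenvalues cos(kπ/77); ρ_J = cos(π/77) = 0.99917.
1 − cos²(π/77) = sin²(π/77) ⇒ √(1−ρ_J²) = sin(π/77) = 0.040789.
So ω* = 2/1.040789 = 1.92162 (Young).
ρ_SOR = ω* − 1 = 1.92162 − 1 = 0.92162.

ω* = 1.92162, ρ_SOR = 0.92162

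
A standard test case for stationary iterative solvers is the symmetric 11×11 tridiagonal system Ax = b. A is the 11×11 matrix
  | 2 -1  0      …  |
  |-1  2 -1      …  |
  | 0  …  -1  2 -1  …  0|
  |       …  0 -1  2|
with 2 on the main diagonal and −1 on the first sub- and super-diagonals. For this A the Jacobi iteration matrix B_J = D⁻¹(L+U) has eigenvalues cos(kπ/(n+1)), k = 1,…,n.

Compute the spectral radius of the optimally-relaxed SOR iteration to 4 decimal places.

ρ_SOR = 0.5888

[ρ_J] n=11: ρ(B_J) = cos(π/(n+1)) = cos(π/12) = 0.9659.
√(1−ρ_J²) simplifies to sin(π/12) = 0.25882.
Young: ω* = 2/(1+√(1−ρ_J²)) = 2/(1+0.25882) = 2/1.25882 = 1.5888.
Hence ρ(B_{ω*}) = 1.5888 − 1 = 0.5888.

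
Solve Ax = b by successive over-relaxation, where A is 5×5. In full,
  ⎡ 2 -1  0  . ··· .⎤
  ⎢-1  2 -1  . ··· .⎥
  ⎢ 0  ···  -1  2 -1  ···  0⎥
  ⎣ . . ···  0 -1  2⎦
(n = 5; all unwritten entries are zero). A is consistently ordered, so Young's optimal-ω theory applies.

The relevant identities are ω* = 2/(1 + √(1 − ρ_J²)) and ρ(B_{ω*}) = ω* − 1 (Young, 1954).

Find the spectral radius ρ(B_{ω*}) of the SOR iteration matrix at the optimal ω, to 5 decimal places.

B_J for the 5×5 system has eigenvalues cos(kπ/6); ρ_J = cos(π/6) = 0.86603.
1 − cos²(π/6) = sin²(π/6) ⇒ √(1−ρ_J²) = sin(π/6) = 0.500000.
ω* = 2 / (1 + 0.500000) = 2 / 1.500000 ≈ 1.33333.
[ρ_SOR] ω* − 1 = 0.33333.

ρ_SOR = 0.33333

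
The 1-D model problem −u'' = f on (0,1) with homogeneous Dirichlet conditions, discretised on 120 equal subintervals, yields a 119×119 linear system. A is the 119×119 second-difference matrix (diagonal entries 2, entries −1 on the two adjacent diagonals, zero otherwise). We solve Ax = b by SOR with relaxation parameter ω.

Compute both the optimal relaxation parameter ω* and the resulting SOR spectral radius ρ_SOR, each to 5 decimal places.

n=119: λ(B_J) = 1 − λ(A)/2 = cos(kπ/120); k=1 gives ρ_J = 0.99966.
√(1 − cos²(π/120)) = sin(π/120) ≈ 0.026177.
Young: ω* = 2/(1+√(1−ρ_J²)) = 2/(1+0.026177) = 2/1.026177 = 1.94898.
At ω = 1.94898 every |λ(B_ω)| = ω−1, so ρ_SOR = 0.94898.

ω* = 1.94898, ρ_SOR = 0.94898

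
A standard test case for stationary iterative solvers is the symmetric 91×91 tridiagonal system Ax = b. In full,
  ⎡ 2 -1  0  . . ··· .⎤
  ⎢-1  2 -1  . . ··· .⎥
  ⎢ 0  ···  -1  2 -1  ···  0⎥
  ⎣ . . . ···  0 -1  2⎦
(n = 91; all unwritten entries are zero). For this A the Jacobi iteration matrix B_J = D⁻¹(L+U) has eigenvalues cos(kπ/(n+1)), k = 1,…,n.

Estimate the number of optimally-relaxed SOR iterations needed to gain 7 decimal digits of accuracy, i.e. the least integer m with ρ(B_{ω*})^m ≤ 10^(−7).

With n=91, ρ(Jacobi) = cos(π/92) = 0.9994170.
√(1 − cos²(π/92)) = sin(π/92) ≈ 0.0341411.
So ω* = 2/1.0341411 = 1.9339721 (Young).
Hence ρ(B_{ω*}) = 1.9339721 − 1 = 0.9339721.
For 7 digits: m = 7·ln10 / (−ln 0.9339721) = 16.1181/0.0683087 = 235.960; round up → m = 236.

m = 236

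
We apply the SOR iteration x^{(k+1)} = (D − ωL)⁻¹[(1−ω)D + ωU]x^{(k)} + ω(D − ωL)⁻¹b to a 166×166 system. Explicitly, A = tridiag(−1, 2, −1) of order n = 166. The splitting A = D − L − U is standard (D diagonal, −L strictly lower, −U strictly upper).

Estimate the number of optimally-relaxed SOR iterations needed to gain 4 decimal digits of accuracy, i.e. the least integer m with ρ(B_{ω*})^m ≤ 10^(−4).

m = 245

ρ_J = max_k |cos(kπ/167)| = cos(π/167) = 0.9998231
√(1 − cos²(π/167)) = sin(π/167) ≈ 0.0188108.
Young: ω* = 2/(1+√(1−ρ_J²)) = 2/(1+0.0188108) = 2/1.0188108 = 1.9630730.
ρ(B_{ω*}) = ω*−1 = 0.9630730
(0.9630730)^m ≤ 10^{−4}  ⇒  m·ln(0.9630730) ≤ −4·ln10  ⇒  m ≥ 244.786  ⇒  m = 245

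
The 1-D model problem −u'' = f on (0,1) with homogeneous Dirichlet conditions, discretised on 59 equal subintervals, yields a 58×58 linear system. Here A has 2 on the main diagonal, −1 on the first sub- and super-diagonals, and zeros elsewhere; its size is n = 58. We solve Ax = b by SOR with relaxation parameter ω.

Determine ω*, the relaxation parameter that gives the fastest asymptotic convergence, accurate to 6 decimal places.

ω* = 1.898935

n=58: λ(B_J) = 1 − λ(A)/2 = cos(kπ/59); k=1 gives ρ_J = 0.998583.
√(1−ρ_J²) simplifies to sin(π/59) = 0.0532222.
ω* = 2/(1 + 0.0532222) = 2/1.0532222 = 1.898935.
ρ_SOR = ω* − 1 = 1.898935 − 1 = 0.898935.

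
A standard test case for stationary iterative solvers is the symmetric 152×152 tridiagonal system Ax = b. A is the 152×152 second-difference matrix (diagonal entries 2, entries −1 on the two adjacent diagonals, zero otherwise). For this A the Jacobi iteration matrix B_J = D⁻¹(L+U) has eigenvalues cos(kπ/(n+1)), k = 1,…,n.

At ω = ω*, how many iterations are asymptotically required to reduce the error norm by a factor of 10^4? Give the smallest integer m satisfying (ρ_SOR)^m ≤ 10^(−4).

½·tridiag(1,0,1) at n=152: λ_k = cos(kπ/153); max |λ| at k=1 ⇒ ρ_J = cos(π/153) ≈ 0.9997892.
√(1−ρ_J²) = |sin(π/153)| = 0.0205318
Then 2/(1+√(1−ρ_J²)) = 2/(1+0.0205318); ω* = 2/1.0205318 = 1.9597625.
Hence ρ(B_{ω*}) = 1.9597625 − 1 = 0.9597625.
4·ln10 = 9.21034; −ln(0.9597625) = 0.0410694; m = ⌈9.21034/0.0410694⌉ = ⌈224.263⌉ = 225.

m = 225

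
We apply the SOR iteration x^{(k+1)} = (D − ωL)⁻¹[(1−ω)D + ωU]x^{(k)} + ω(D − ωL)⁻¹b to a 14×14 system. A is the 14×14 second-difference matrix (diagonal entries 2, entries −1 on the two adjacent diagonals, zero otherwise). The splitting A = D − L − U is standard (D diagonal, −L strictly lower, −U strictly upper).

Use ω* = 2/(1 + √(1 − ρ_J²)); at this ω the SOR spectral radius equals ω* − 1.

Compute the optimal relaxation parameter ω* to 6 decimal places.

ω* = 1.655750

n=14: λ(B_J) = 1 − λ(A)/2 = cos(kπ/15); k=1 gives ρ_J = 0.978148.
√(1−ρ_J²) = |sin(π/15)| = 0.2079117
ω* = 2/(1 + 0.2079117) = 2/1.2079117 = 1.655750.
ρ_SOR = ω* − 1 ≈ 0.655750.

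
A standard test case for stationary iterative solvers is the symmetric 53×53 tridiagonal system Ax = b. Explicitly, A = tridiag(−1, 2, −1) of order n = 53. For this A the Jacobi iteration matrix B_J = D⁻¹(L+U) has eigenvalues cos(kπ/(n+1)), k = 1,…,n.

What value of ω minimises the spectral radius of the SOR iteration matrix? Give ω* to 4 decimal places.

½·tridiag(1,0,1) at n=53: λ_k = cos(kπ/54); max |λ| at k=1 ⇒ ρ_J = cos(π/54) ≈ 0.9983.
1 − cos²(π/54) = sin²(π/54) ⇒ √(1−ρ_J²) = sin(π/54) = 0.05814.
ω* = 2 / (1 + 0.05814) = 2 / 1.05814 ≈ 1.8901.
[ρ_SOR] ω* − 1 = 0.8901.

ω* = 1.8901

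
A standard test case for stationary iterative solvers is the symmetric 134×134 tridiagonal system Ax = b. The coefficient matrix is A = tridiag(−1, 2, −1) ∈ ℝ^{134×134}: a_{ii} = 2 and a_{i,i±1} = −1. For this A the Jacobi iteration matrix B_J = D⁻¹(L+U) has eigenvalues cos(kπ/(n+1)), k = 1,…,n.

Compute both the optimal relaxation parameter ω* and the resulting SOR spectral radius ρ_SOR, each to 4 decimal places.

½·tridiag(1,0,1) at n=134: λ_k = cos(kπ/135); max |λ| at k=1 ⇒ ρ_J = cos(π/135) ≈ 0.9997.
√(1−ρ_J²) simplifies to sin(π/135) = 0.02327.
ω* = 2 / (1 + 0.02327) = 2 / 1.02327 ≈ 1.9545.
ρ_SOR = ω* − 1 ≈ 0.9545.

ω* = 1.9545, ρ_SOR = 0.9545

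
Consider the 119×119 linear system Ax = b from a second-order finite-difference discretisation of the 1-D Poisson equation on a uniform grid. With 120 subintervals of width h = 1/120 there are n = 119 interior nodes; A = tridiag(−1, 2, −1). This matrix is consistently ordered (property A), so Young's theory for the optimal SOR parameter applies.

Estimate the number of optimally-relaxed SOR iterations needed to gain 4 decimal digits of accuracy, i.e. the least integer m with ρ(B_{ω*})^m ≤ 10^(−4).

n=119: λ(B_J) = 1 − λ(A)/2 = cos(kπ/120); k=1 gives ρ_J = 0.9996573.
√(1 − cos²(π/120)) = sin(π/120) ≈ 0.0261769.
Young: ω* = 2/(1+√(1−ρ_J²)) = 2/(1+0.0261769) = 2/1.0261769 = 1.9489817.
Hence ρ(B_{ω*}) = 1.9489817 − 1 = 0.9489817.
Need (0.9489817)^m ≤ 10^(−4): m ≥ 4·ln10/|ln 0.9489817| = 9.21034/0.0523658 = 175.885 ⇒ m = 176.

m = 176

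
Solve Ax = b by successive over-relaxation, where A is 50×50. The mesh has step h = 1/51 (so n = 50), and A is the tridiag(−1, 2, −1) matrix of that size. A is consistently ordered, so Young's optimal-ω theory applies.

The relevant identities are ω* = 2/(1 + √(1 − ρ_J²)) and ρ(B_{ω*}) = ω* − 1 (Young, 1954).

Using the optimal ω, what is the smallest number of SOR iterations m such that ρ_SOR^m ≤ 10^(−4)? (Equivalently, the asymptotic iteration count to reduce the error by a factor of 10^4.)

spectrum of D⁻¹(L+U) = {cos(kπ/51) : 1≤k≤50}; ρ_J = cos(π/51) = 0.9981033.
√(1 − cos²(π/51)) = sin(π/51) ≈ 0.0615609.
ω* = 2/(1 + 0.0615609) = 2/1.0615609 = 1.8840181.
ρ(B_{ω*}) = ω*−1 = 0.8840181
For 4 digits: m = 4·ln10 / (−ln 0.8840181) = 9.21034/0.123278 = 74.712; round up → m = 75.

m = 75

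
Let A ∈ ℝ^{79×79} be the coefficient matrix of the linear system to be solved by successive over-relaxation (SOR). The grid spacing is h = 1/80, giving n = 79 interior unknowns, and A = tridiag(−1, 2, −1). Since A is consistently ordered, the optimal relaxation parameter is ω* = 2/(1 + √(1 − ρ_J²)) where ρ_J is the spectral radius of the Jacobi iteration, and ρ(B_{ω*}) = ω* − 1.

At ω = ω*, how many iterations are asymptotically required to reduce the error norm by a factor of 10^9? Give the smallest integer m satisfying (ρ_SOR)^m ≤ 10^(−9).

m = 264

n=79: λ(B_J) = 1 − λ(A)/2 = cos(kπ/80); k=1 gives ρ_J = 0.9992290.
√(1−ρ_J²) simplifies to sin(π/80) = 0.0392598.
Then 2/(1+√(1−ρ_J²)) = 2/(1+0.0392598); ω* = 2/1.0392598 = 1.9244466.
ρ_SOR = ω* − 1 = 1.9244466 − 1 = 0.9244466.
ρ_SOR^m ≤ 10^(−9) ⇔ m ≥ 9·ln10/(−ln 0.9244466) = 20.7233/0.07856 = 263.789; m = ⌈263.789⌉ = 264.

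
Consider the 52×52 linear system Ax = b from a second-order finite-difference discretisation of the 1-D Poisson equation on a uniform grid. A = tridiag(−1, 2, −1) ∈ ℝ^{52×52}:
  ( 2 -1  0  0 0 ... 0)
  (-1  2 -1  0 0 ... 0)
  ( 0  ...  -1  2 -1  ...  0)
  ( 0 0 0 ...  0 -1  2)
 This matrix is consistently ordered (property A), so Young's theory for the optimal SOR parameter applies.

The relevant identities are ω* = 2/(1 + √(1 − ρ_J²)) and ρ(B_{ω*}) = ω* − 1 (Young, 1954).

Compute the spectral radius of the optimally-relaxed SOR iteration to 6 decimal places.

ρ_SOR = 0.888145

n=52: λ(B_J) = 1 − λ(A)/2 = cos(kπ/53); k=1 gives ρ_J = 0.998244.
root = sin(π/53) = 0.0592406  (since 1−cos² = sin²).
Then 2/(1+√(1−ρ_J²)) = 2/(1+0.0592406); ω* = 2/1.0592406 = 1.888145.
ρ_SOR = ω* − 1 = 1.888145 − 1 = 0.888145.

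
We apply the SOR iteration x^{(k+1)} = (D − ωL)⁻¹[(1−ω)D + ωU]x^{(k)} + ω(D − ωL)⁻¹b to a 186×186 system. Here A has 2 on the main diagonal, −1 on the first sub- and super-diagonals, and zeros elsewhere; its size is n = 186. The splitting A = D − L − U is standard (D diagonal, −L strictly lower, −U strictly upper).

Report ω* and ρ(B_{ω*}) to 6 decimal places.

ω* = 1.966957, ρ_SOR = 0.966957

B_J for the 186×186 system has eigenvalues cos(kπ/187); ρ_J = cos(π/187) = 0.999859.
1 − cos²(π/187) = sin²(π/187) ⇒ √(1−ρ_J²) = sin(π/187) = 0.0167992.
ω* = 2 / (1 + 0.0167992) = 2 / 1.0167992 ≈ 1.966957.
At ω = 1.966957 every |λ(B_ω)| = ω−1, so ρ_SOR = 0.966957.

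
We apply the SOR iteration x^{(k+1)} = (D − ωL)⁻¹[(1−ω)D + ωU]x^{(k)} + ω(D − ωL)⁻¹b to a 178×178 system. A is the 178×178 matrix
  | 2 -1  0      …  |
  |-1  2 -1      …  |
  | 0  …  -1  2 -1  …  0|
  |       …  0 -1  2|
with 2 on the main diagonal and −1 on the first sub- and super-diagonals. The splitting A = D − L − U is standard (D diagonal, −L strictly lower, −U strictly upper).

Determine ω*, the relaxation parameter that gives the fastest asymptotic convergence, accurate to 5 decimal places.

B_J for the 178×178 system has eigenvalues cos(kπ/179); ρ_J = cos(π/179) = 0.99985.
1 − cos²(π/179) = sin²(π/179) ⇒ √(1−ρ_J²) = sin(π/179) = 0.017550.
ω* = 2 / (1 + 0.017550) = 2 / 1.017550 ≈ 1.96551.
[ρ_SOR] ω* − 1 = 0.96551.

ω* = 1.96551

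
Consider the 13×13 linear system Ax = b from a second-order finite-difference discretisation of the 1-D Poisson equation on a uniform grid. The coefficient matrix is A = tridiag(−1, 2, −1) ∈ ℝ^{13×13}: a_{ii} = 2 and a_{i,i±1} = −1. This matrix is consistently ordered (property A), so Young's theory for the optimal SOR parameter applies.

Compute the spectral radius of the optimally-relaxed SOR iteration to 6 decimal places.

½·tridiag(1,0,1) at n=13: λ_k = cos(kπ/14); max |λ| at k=1 ⇒ ρ_J = cos(π/14) ≈ 0.974928.
√(1−ρ_J²) = |sin(π/14)| = 0.2225209
So ω* = 2/1.2225209 = 1.635964 (Young).
ρ_SOR = ω* − 1 = 1.635964 − 1 = 0.635964.

ρ_SOR = 0.635964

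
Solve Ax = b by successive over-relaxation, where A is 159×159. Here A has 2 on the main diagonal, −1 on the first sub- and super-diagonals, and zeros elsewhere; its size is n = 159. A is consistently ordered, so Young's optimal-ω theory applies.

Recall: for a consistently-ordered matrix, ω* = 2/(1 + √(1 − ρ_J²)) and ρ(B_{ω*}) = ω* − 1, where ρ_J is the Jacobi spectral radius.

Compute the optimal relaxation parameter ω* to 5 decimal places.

n=159: λ(B_J) = 1 − λ(A)/2 = cos(kπ/160); k=1 gives ρ_J = 0.99981.
√(1−ρ_J²) simplifies to sin(π/160) = 0.019634.
So ω* = 2/1.019634 = 1.96149 (Young).
At ω = 1.96149 every |λ(B_ω)| = ω−1, so ρ_SOR = 0.96149.

ω* = 1.96149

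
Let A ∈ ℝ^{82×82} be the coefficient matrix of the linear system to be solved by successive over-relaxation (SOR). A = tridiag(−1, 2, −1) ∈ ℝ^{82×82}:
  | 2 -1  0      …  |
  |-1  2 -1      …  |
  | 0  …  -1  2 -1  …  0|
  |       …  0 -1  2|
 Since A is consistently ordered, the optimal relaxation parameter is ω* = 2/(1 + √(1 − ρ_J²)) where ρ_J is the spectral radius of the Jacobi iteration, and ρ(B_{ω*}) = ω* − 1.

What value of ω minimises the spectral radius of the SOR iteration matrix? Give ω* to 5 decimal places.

ω* = 1.92708

ρ_J = max_k |cos(kπ/83)| = cos(π/83) = 0.99928
√(1−ρ_J²) = |sin(π/83)| = 0.037841
ω* = 2/(1 + 0.037841) = 2/1.037841 = 1.92708.
[ρ_SOR] ω* − 1 = 0.92708.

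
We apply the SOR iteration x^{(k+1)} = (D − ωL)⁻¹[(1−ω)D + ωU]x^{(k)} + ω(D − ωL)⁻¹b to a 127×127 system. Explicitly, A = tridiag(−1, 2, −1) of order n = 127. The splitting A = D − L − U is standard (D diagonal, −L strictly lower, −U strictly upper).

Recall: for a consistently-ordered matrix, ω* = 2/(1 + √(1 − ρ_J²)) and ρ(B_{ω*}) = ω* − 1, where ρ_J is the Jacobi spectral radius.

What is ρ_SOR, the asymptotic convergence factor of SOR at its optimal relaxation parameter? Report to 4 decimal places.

ρ_SOR = 0.9521

n=127: λ(B_J) = 1 − λ(A)/2 = cos(kπ/128); k=1 gives ρ_J = 0.9997.
√(1 − cos²(π/128)) = sin(π/128) ≈ 0.02454.
[ω*] 2 ÷ (1 + 0.02454) = 2 ÷ 1.02454 = 1.9521.
and ρ(B_{ω*}) = 1.9521 − 1 = 0.9521.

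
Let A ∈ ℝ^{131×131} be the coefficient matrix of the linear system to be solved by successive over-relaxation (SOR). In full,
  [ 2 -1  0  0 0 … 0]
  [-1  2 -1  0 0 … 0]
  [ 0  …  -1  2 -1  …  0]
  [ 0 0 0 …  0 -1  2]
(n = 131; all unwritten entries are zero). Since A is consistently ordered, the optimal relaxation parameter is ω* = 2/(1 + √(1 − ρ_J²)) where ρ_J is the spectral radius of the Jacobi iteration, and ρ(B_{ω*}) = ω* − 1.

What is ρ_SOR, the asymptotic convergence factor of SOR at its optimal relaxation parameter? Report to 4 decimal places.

spectrum of D⁻¹(L+U) = {cos(kπ/132) : 1≤k≤131}; ρ_J = cos(π/132) = 0.9997.
√(1 − cos²(π/132)) = sin(π/132) ≈ 0.02380.
ω* = 2/(1 + 0.02380) = 2/1.02380 = 1.9535.
Hence ρ(B_{ω*}) = 1.9535 − 1 = 0.9535.

ρ_SOR = 0.9535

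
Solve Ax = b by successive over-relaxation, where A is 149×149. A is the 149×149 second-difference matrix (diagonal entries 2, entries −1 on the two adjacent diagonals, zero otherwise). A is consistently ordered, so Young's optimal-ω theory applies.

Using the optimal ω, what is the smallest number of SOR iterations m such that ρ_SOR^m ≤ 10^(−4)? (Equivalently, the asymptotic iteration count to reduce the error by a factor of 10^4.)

m = 220

spectrum of D⁻¹(L+U) = {cos(kπ/150) : 1≤k≤149}; ρ_J = cos(π/150) = 0.9997807.
root = sin(π/150) = 0.0209424  (since 1−cos² = sin²).
ω* = 2 / (1 + 0.0209424) = 2 / 1.0209424 ≈ 1.9589744.
ρ(B_{ω*}) = ω*−1 = 0.9589744
For 4 digits: m = 4·ln10 / (−ln 0.9589744) = 9.21034/0.0418909 = 219.865; round up → m = 220.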